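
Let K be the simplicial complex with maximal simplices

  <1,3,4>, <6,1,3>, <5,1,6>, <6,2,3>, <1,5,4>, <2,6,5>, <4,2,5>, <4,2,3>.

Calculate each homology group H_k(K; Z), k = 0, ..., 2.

Fix the vertex order 1 < 2 < 3 < 4 < 5 < 6 and write every simplex with vertices in increasing order. Then dim K = 2 and the simplices of K are:

  0-simplices (6): [1], [2], [3], [4], [5], [6]
  1-simplices (12): [1,3], [1,4], [1,5], [1,6], [2,3], [2,4], [2,5], [2,6], [3,4], [3,6], [4,5], [5,6]
  2-simplices (8): [1,3,4], [1,3,6], [1,4,5], [1,5,6], [2,3,4], [2,3,6], [2,4,5], [2,5,6]

so the chain groups are C_0 ≅ Z^6, C_1 ≅ Z^12, C_2 ≅ Z^8.

Boundary ∂_1: C_1 → C_0 is given by ∂[p,q] = [q] − [p]. For instance
  ∂[1,6] = [6] − [1].
The resulting 6×12 matrix has rank 5, and its Smith normal form has invariant factors (1,1,1,1,1).

The boundary map ∂_2: C_2 → C_1 maps a triangle to the signed sum of its edges. For instance
  ∂[1,3,6] = [3,6] − [1,6] + [1,3],
  ∂[2,3,4] = [3,4] − [2,4] + [2,3].
The 12×8 boundary matrix has rank 7 and Smith normal form diag(1,1,1,1,1,1,1).

From H_k ≅ ker(∂_k) / im(∂_{k+1}) we obtain:

  H_0: rank C_0 − rank ∂_1 = 6 − 5 = 1, and the invariant factors of ∂_1 are all 1, so H_0 = Z.
  H_1: rank ker ∂_1 − rank ∂_2 = (12 − 5) − 7 = 0, and the invariant factors of ∂_2 are all 1, so H_1 = 0.
  H_2: rank ker ∂_2 − rank ∂_3 = (8 − 7) − 0 = 1, and there is no ∂_3, so H_2 = Z.

(K is a triangulation of the 2-sphere S^2.)

H_0 = Z,  H_1 = 0,  H_2 = Z.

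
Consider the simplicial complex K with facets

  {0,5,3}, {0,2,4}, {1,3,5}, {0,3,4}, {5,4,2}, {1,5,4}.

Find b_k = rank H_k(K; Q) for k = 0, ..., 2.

b_0 = 1, b_1 = 1, b_2 = 0.

We work with the vertex ordering 0 < 1 < 2 < 3 < 4 < 5. The simplices of K, each written with vertices in increasing order, are:

  0-simplices (6): [0], [1], [2], [3], [4], [5]
  1-simplices (12): [0,2], [0,3], [0,4], [0,5], [1,3], [1,4], [1,5], [2,4], [2,5], [3,4], [3,5], [4,5]
  2-simplices (6): [0,2,4], [0,3,4], [0,3,5], [1,3,5], [1,4,5], [2,4,5]

so the chain groups are C_0 ≅ Z^6, C_1 ≅ Z^12, C_2 ≅ Z^6.

∂_1: C_1 → C_0 maps an edge to its endpoints' difference, ∂[p,q] = q − p. For instance
  ∂[0,2] = [2] − [0].
The resulting 6×12 matrix has rank 5, and its Smith normal form has invariant factors (1,1,1,1,1).

Boundary ∂_2: C_2 → C_1 sends each 2-simplex [p,q,r] to [q,r] − [p,r] + [p,q]. For instance
  ∂[1,4,5] = [4,5] − [1,5] + [1,4],
  ∂[0,3,4] = [3,4] − [0,4] + [0,3].
This gives a 12×6 integer matrix of rank 6; reducing to Smith normal form yields diagonal entries (1,1,1,1,1,1).

Reading off H_k = ker ∂_k / im ∂_{k+1}:

  H_0: rank C_0 − rank ∂_1 = 6 − 5 = 1, and the invariant factors of ∂_1 are all 1, so H_0 ≅ Z.
  H_1: rank ker ∂_1 − rank ∂_2 = (12 − 5) − 6 = 1, and the invariant factors of ∂_2 are all 1, so H_1 ≅ Z.
  H_2: rank ker ∂_2 − rank ∂_3 = (6 − 6) − 0 = 0, and there is no ∂_3, so H_2 ≅ 0.

(K is a triangulation of the cylinder S^1 x I.)

Hence the Betti numbers are b_0 = 1, b_1 = 1, b_2 = 0.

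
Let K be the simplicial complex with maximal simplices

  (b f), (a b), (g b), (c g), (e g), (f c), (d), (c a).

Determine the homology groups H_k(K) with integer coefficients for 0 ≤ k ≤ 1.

Order the vertices as a < b < c < d < e < f < g. Listing each simplex with vertices in this order, K has dimension 1 with simplices:

  0-simplices (7): a, b, c, d, e, f, g
  1-simplices (7): ab, ac, bf, bg, cf, cg, eg

Hence C_0 ≅ Z^7, C_1 ≅ Z^7.

∂_1: C_1 → C_0 sends each edge [p,q] (with p < q) to q − p. For instance
  ∂ac = c − a.
The 7×7 boundary matrix has rank 5 and Smith normal form diag(1,1,1,1,1).

Now H_k = ker ∂_k / im ∂_{k+1}, so:

  H_0: rank C_0 − rank ∂_1 = 7 − 5 = 2, and the invariant factors of ∂_1 are all 1, so H_0 ≅ Z^2.
  H_1: rank ker ∂_1 − rank ∂_2 = (7 − 5) − 0 = 2, and there is no ∂_2, so H_1 ≅ Z^2.

As a check, the Euler characteristic is 7 − 7 = 0, which agrees with 2 − 2 = 0.

H_0 ≅ Z^2,  H_1 ≅ Z^2.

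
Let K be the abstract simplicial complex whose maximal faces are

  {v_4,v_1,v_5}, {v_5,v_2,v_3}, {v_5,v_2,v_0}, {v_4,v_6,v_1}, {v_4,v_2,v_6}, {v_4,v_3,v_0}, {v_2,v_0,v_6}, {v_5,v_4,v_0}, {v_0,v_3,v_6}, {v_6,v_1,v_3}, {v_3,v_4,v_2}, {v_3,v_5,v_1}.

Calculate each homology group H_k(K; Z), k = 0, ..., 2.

K has 7 vertices, 18 edges, 12 triangles.
rank ∂_0 = 0, rank ∂_1 = 6 ⇒ b_0 = 7 − 0 − 6 = 1; all invariant factors of ∂_1 are 1 so no torsion. So H_0 = Z.
rank ∂_1 = 6, rank ∂_2 = 12 ⇒ b_1 = 18 − 6 − 12 = 0; ∂_2 has invariant factor(s) [2] giving torsion. So H_1 = Z/2.
rank ∂_2 = 12, rank ∂_3 = 0 ⇒ b_2 = 12 − 12 − 0 = 0. So H_2 = 0.

H_0 = Z,  H_1 = Z/2,  H_2 = 0.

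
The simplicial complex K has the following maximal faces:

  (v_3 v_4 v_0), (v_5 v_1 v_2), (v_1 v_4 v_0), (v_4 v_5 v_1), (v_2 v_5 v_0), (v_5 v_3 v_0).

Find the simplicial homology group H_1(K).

H_1 ≅ Z.

Order the vertices as v_0 < v_1 < v_2 < v_3 < v_4 < v_5. Listing each simplex with vertices in this order, K has dimension 2 with simplices:

  0-simplices (6): [v_0], [v_1], [v_2], [v_3], [v_4], [v_5]
  1-simplices (12): [v_0,v_1], [v_0,v_2], [v_0,v_3], [v_0,v_4], [v_0,v_5], [v_1,v_2], [v_1,v_4], [v_1,v_5], [v_2,v_5], [v_3,v_4], [v_3,v_5], [v_4,v_5]
  2-simplices (6): [v_0,v_1,v_4], [v_0,v_2,v_5], [v_0,v_3,v_4], [v_0,v_3,v_5], [v_1,v_2,v_5], [v_1,v_4,v_5]

Hence C_0 ≅ Z^6, C_1 ≅ Z^12, C_2 ≅ Z^6.

Boundary ∂_1: C_1 → C_0 is given by ∂[p,q] = [q] − [p]. For instance
  ∂[v_1,v_5] = [v_5] − [v_1].
This gives a 6×12 integer matrix of rank 5; reducing to Smith normal form yields diagonal entries (1,1,1,1,1).

Boundary ∂_2: C_2 → C_1 acts by ∂[p,q,r] = [q,r] − [p,r] + [p,q]. For instance
  ∂[v_0,v_3,v_5] = [v_3,v_5] − [v_0,v_5] + [v_0,v_3],
  ∂[v_0,v_1,v_4] = [v_1,v_4] − [v_0,v_4] + [v_0,v_1].
The resulting 12×6 matrix has rank 6, and its Smith normal form has invariant factors (1,1,1,1,1,1).

Now H_k = ker ∂_k / im ∂_{k+1}, so:

  H_1: rank ker ∂_1 − rank ∂_2 = (12 − 5) − 6 = 1, and the invariant factors of ∂_2 are all 1, so H_1 = Z.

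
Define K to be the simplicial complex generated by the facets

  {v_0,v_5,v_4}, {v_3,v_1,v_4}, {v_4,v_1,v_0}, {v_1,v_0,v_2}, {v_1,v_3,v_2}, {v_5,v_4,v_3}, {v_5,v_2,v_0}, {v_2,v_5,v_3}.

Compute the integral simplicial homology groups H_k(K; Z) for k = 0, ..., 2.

H_0 ≅ Z,  H_1 = 0,  H_2 ≅ Z.

Fix the vertex order v_0 < v_1 < v_2 < v_3 < v_4 < v_5 and write every simplex with vertices in increasing order. Then dim K = 2 and the simplices of K are:

  0-simplices (6): [v_0], [v_1], [v_2], [v_3], [v_4], [v_5]
  1-simplices (12): [v_0,v_1], [v_0,v_2], [v_0,v_4], [v_0,v_5], [v_1,v_2], [v_1,v_3], [v_1,v_4], [v_2,v_3], [v_2,v_5], [v_3,v_4], [v_3,v_5], [v_4,v_5]
  2-simplices (8): [v_0,v_1,v_2], [v_0,v_1,v_4], [v_0,v_2,v_5], [v_0,v_4,v_5], [v_1,v_2,v_3], [v_1,v_3,v_4], [v_2,v_3,v_5], [v_3,v_4,v_5]

giving chain groups C_0 ≅ Z^6, C_1 ≅ Z^12, C_2 ≅ Z^8.

∂_1: C_1 → C_0 maps an edge to its endpoints' difference, ∂[p,q] = q − p.
This gives a 6×12 integer matrix of rank 5; reducing to Smith normal form yields diagonal entries (1,1,1,1,1).

∂_2: C_2 → C_1 acts by ∂[p,q,r] = [q,r] − [p,r] + [p,q]. For instance
  ∂[v_0,v_1,v_4] = [v_1,v_4] − [v_0,v_4] + [v_0,v_1],
  ∂[v_3,v_4,v_5] = [v_4,v_5] − [v_3,v_5] + [v_3,v_4].
As a 12×8 matrix over Z this has rank 7, with invariant factors (1,1,1,1,1,1,1).

Reading off H_k = ker ∂_k / im ∂_{k+1}:

  H_0: rank C_0 − rank ∂_1 = 6 − 5 = 1, and the invariant factors of ∂_1 are all 1, so H_0 ≅ Z.
  H_1: rank ker ∂_1 − rank ∂_2 = (12 − 5) − 7 = 0, and the invariant factors of ∂_2 are all 1, so H_1 ≅ 0.
  H_2: rank ker ∂_2 − rank ∂_3 = (8 − 7) − 0 = 1, and there is no ∂_3, so H_2 ≅ Z.

(K is a triangulation of the 2-sphere S^2.)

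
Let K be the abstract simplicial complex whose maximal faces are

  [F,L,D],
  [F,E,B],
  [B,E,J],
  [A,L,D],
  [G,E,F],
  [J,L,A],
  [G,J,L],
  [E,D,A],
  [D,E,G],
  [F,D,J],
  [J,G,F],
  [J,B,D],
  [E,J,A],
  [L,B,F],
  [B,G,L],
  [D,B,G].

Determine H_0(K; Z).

H_0 = Z.

Take the total order A < B < D < E < F < G < J < L on the vertex set. Then K (dimension 2) consists of the simplices:

  0-simplices (8): A, B, D, E, F, G, J, L
  1-simplices (24): AD, AE, AJ, AL, BD, BE, BF, BG, BJ, BL, DE, DF, DG, DJ, DL, EF, EG, EJ, FG, FJ, FL, GJ, GL, JL
  2-simplices (16): ADE, ADL, AEJ, AJL, BDG, BDJ, BEF, BEJ, BFL, BGL, DEG, DFJ, DFL, EFG, FGJ, GJL

so the chain groups are C_0 ≅ Z^8, C_1 ≅ Z^24, C_2 ≅ Z^16.

Boundary ∂_1: C_1 → C_0 sends each edge [p,q] (with p < q) to q − p.
As a 8×24 matrix over Z this has rank 7, with invariant factors (1,1,1,1,1,1,1).

Boundary ∂_2: C_2 → C_1 acts by ∂[p,q,r] = [q,r] − [p,r] + [p,q]. For instance
  ∂AEJ = EJ − AJ + AE,
  ∂FGJ = GJ − FJ + FG.
As a 24×16 matrix over Z this has rank 15, with invariant factors (1,1,1,1,1,1,1,1,1,1,1,1,1,1,1).

Computing H_k = (kernel of ∂_k) / (image of ∂_{k+1}):

  H_0: rank C_0 − rank ∂_1 = 8 − 7 = 1, and the invariant factors of ∂_1 are all 1, so H_0 ≅ Z.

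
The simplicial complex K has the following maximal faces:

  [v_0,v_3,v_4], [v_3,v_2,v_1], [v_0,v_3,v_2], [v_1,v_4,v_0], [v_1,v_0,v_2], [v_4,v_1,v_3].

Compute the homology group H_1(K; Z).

H_1 = 0.

Fix the vertex order v_0 < v_1 < v_2 < v_3 < v_4 and write every simplex with vertices in increasing order. Then dim K = 2 and the simplices of K are:

  0-simplices (5): [v_0], [v_1], [v_2], [v_3], [v_4]
  1-simplices (9): [v_0,v_1], [v_0,v_2], [v_0,v_3], [v_0,v_4], [v_1,v_2], [v_1,v_3], [v_1,v_4], [v_2,v_3], [v_3,v_4]
  2-simplices (6): [v_0,v_1,v_2], [v_0,v_1,v_4], [v_0,v_2,v_3], [v_0,v_3,v_4], [v_1,v_2,v_3], [v_1,v_3,v_4]

so the chain groups are C_0 ≅ Z^5, C_1 ≅ Z^9, C_2 ≅ Z^6.

Boundary ∂_1: C_1 → C_0 is given by ∂[p,q] = [q] − [p].
The resulting 5×9 matrix has rank 4, and its Smith normal form has invariant factors (1,1,1,1).

Boundary ∂_2: C_2 → C_1 acts by ∂[p,q,r] = [q,r] − [p,r] + [p,q]. For instance
  ∂[v_0,v_1,v_2] = [v_1,v_2] − [v_0,v_2] + [v_0,v_1],
  ∂[v_0,v_1,v_4] = [v_1,v_4] − [v_0,v_4] + [v_0,v_1].
As a 9×6 matrix over Z this has rank 5, with invariant factors (1,1,1,1,1).

Reading off H_k = ker ∂_k / im ∂_{k+1}:

  H_1: rank ker ∂_1 − rank ∂_2 = (9 − 4) − 5 = 0, and the invariant factors of ∂_2 are all 1, so H_1 ≅ 0.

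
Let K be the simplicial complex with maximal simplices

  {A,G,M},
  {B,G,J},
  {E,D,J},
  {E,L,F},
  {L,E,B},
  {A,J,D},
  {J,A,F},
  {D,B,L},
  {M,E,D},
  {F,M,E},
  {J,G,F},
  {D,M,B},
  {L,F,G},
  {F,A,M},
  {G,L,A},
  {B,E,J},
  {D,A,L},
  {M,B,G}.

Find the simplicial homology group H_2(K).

Fix the vertex order A < B < D < E < F < G < J < L < M and write every simplex with vertices in increasing order. Then dim K = 2 and the simplices of K are:

  0-simplices (9): A, B, D, E, F, G, J, L, M
  1-simplices (27): AD, AF, AG, AJ, AL, AM, BD, BE, BG, BJ, BL, BM, DE, DJ, DL, DM, EF, EJ, EL, EM, FG, FJ, FL, FM, GJ, GL, GM
  2-simplices (18): ADJ, ADL, AFJ, AFM, AGL, AGM, BDL, BDM, BEJ, BEL, BGJ, BGM, DEJ, DEM, EFL, EFM, FGJ, FGL

giving chain groups C_0 ≅ Z^9, C_1 ≅ Z^27, C_2 ≅ Z^18.

The boundary map ∂_1: C_1 → C_0 is given by ∂[p,q] = [q] − [p]. For instance
  ∂DL = L − D.
As a 9×27 matrix over Z this has rank 8, with invariant factors (1,1,1,1,1,1,1,1).

Boundary ∂_2: C_2 → C_1 maps a triangle to the signed sum of its edges. For instance
  ∂FGL = GL − FL + FG,
  ∂ADL = DL − AL + AD.
The 27×18 boundary matrix has rank 18 and Smith normal form diag(1,1,1,1,1,1,1,1,1,1,1,1,1,1,1,1,1,2).

Now H_k = ker ∂_k / im ∂_{k+1}, so:

  H_2: rank ker ∂_2 − rank ∂_3 = (18 − 18) − 0 = 0, and there is no ∂_3, so H_2 ≅ 0.

H_2 = 0.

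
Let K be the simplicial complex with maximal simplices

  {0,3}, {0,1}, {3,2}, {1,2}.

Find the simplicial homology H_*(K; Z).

H_0 ≅ Z,  H_1 ≅ Z.

K has 4 vertices, 4 edges.
rank ∂_0 = 0, rank ∂_1 = 3 ⇒ b_0 = 4 − 0 − 3 = 1; all invariant factors of ∂_1 are 1 so no torsion. So H_0 = Z.
rank ∂_1 = 3, rank ∂_2 = 0 ⇒ b_1 = 4 − 3 − 0 = 1. So H_1 = Z.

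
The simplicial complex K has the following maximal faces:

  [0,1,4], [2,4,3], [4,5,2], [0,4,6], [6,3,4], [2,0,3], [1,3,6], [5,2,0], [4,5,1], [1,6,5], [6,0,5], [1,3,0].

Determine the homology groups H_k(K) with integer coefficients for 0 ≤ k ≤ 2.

Take the total order 0 < 1 < 2 < 3 < 4 < 5 < 6 on the vertex set. Then K (dimension 2) consists of the simplices:

  0-simplices (7): [0], [1], [2], [3], [4], [5], [6]
  1-simplices (18): [0,1], [0,2], [0,3], [0,4], [0,5], [0,6], [1,3], [1,4], [1,5], [1,6], [2,3], [2,4], [2,5], [3,4], [3,6], [4,5], [4,6], [5,6]
  2-simplices (12): [0,1,3], [0,1,4], [0,2,3], [0,2,5], [0,4,6], [0,5,6], [1,3,6], [1,4,5], [1,5,6], [2,3,4], [2,4,5], [3,4,6]

Hence C_0 ≅ Z^7, C_1 ≅ Z^18, C_2 ≅ Z^12.

Boundary ∂_1: C_1 → C_0 is given by ∂[p,q] = [q] − [p].
The 7×18 boundary matrix has rank 6 and Smith normal form diag(1,1,1,1,1,1).

Boundary ∂_2: C_2 → C_1 maps a triangle to the signed sum of its edges. For instance
  ∂[0,1,3] = [1,3] − [0,3] + [0,1],
  ∂[1,3,6] = [3,6] − [1,6] + [1,3].
This gives a 18×12 integer matrix of rank 12; reducing to Smith normal form yields diagonal entries (1,1,1,1,1,1,1,1,1,1,1,2).

Computing H_k = (kernel of ∂_k) / (image of ∂_{k+1}):

  H_0: rank C_0 − rank ∂_1 = 7 − 6 = 1, and the invariant factors of ∂_1 are all 1, so H_0 ≅ Z.
  H_1: rank ker ∂_1 − rank ∂_2 = (18 − 6) − 12 = 0, and ∂_2 has invariant factor 2 > 1, so H_1 ≅ Z/2Z.
  H_2: rank ker ∂_2 − rank ∂_3 = (12 − 12) − 0 = 0, and there is no ∂_3, so H_2 ≅ 0.

H_0 = Z,  H_1 = Z/2Z,  H_2 = 0.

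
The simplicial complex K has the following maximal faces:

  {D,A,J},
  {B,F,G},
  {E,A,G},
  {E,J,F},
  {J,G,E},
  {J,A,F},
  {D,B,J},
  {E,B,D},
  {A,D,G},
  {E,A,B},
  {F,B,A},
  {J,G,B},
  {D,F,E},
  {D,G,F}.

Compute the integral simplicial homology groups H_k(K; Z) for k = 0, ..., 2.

H_0 = Z,  H_1 = Z^2,  H_2 = Z.

Fix the vertex order A < B < D < E < F < G < J and write every simplex with vertices in increasing order. Then dim K = 2 and the simplices of K are:

  0-simplices (7): A, B, D, E, F, G, J
  1-simplices (21): AB, AD, AE, AF, AG, AJ, BD, BE, BF, BG, BJ, DE, DF, DG, DJ, EF, EG, EJ, FG, FJ, GJ
  2-simplices (14): ABE, ABF, ADG, ADJ, AEG, AFJ, BDE, BDJ, BFG, BGJ, DEF, DFG, EFJ, EGJ

so the chain groups are C_0 ≅ Z^7, C_1 ≅ Z^21, C_2 ≅ Z^14.

∂_1: C_1 → C_0 maps an edge to its endpoints' difference, ∂[p,q] = q − p. For instance
  ∂DJ = J − D.
The 7×21 boundary matrix has rank 6 and Smith normal form diag(1,1,1,1,1,1).

Boundary ∂_2: C_2 → C_1 sends each 2-simplex [p,q,r] to [q,r] − [p,r] + [p,q]. For instance
  ∂EFJ = FJ − EJ + EF,
  ∂DEF = EF − DF + DE.
As a 21×14 matrix over Z this has rank 13, with invariant factors (1,1,1,1,1,1,1,1,1,1,1,1,1).

Now H_k = ker ∂_k / im ∂_{k+1}, so:

  H_0: rank C_0 − rank ∂_1 = 7 − 6 = 1, and the invariant factors of ∂_1 are all 1, so H_0 ≅ Z.
  H_1: rank ker ∂_1 − rank ∂_2 = (21 − 6) − 13 = 2, and the invariant factors of ∂_2 are all 1, so H_1 ≅ Z^2.
  H_2: rank ker ∂_2 − rank ∂_3 = (14 − 13) − 0 = 1, and there is no ∂_3, so H_2 ≅ Z.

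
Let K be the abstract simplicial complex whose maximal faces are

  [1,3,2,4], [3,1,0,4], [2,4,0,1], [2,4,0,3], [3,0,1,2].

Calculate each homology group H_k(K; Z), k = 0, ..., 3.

We work with the vertex ordering 0 < 1 < 2 < 3 < 4. The simplices of K, each written with vertices in increasing order, are:

  0-simplices (5): [0], [1], [2], [3], [4]
  1-simplices (10): [0,1], [0,2], [0,3], [0,4], [1,2], [1,3], [1,4], [2,3], [2,4], [3,4]
  2-simplices (10): [0,1,2], [0,1,3], [0,1,4], [0,2,3], [0,2,4], [0,3,4], [1,2,3], [1,2,4], [1,3,4], [2,3,4]
  3-simplices (5): [0,1,2,3], [0,1,2,4], [0,1,3,4], [0,2,3,4], [1,2,3,4]

so the chain groups are C_0 ≅ Z^5, C_1 ≅ Z^10, C_2 ≅ Z^10, C_3 ≅ Z^5.

∂_1: C_1 → C_0 sends each edge [p,q] (with p < q) to q − p. For instance
  ∂[0,2] = [2] − [0].
As a 5×10 matrix over Z this has rank 4, with invariant factors (1,1,1,1).

∂_2: C_2 → C_1 maps a triangle to the signed sum of its edges. For instance
  ∂[0,1,2] = [1,2] − [0,2] + [0,1],
  ∂[0,3,4] = [3,4] − [0,4] + [0,3].
The 10×10 boundary matrix has rank 6 and Smith normal form diag(1,1,1,1,1,1).

The boundary map ∂_3: C_3 → C_2 sends each 3-simplex σ to the alternating sum Σ_i (−1)^i (σ with its i-th vertex removed). For instance
  ∂[0,1,2,3] = [1,2,3] − [0,2,3] + [0,1,3] − [0,1,2],
  ∂[0,2,3,4] = [2,3,4] − [0,3,4] + [0,2,4] − [0,2,3].
The resulting 10×5 matrix has rank 4, and its Smith normal form has invariant factors (1,1,1,1).

Computing H_k = (kernel of ∂_k) / (image of ∂_{k+1}):

  H_0: rank C_0 − rank ∂_1 = 5 − 4 = 1, and the invariant factors of ∂_1 are all 1, so H_0 = Z.
  H_1: rank ker ∂_1 − rank ∂_2 = (10 − 4) − 6 = 0, and the invariant factors of ∂_2 are all 1, so H_1 = 0.
  H_2: rank ker ∂_2 − rank ∂_3 = (10 − 6) − 4 = 0, and the invariant factors of ∂_3 are all 1, so H_2 = 0.
  H_3: rank ker ∂_3 − rank ∂_4 = (5 − 4) − 0 = 1, and there is no ∂_4, so H_3 = Z.

As a check, the Euler characteristic is 5 − 10 + 10 − 5 = 0, which agrees with 1 − 0 + 0 − 1 = 0.
(K is a triangulation of the 3-sphere S^3.)

H_0 = Z,  H_1 = 0,  H_2 = 0,  H_3 = Z.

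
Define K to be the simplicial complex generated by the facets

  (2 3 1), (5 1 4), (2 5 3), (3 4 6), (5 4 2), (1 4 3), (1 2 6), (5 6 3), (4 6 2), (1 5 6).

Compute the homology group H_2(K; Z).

Order the vertices as 1 < 2 < 3 < 4 < 5 < 6. Listing each simplex with vertices in this order, K has dimension 2 with simplices:

  0-simplices (6): [1], [2], [3], [4], [5], [6]
  1-simplices (15): [1,2], [1,3], [1,4], [1,5], [1,6], [2,3], [2,4], [2,5], [2,6], [3,4], [3,5], [3,6], [4,5], [4,6], [5,6]
  2-simplices (10): [1,2,3], [1,2,6], [1,3,4], [1,4,5], [1,5,6], [2,3,5], [2,4,5], [2,4,6], [3,4,6], [3,5,6]

Hence C_0 ≅ Z^6, C_1 ≅ Z^15, C_2 ≅ Z^10.

Boundary ∂_1: C_1 → C_0 maps an edge to its endpoints' difference, ∂[p,q] = q − p. For instance
  ∂[3,6] = [6] − [3].
As a 6×15 matrix over Z this has rank 5, with invariant factors (1,1,1,1,1).

Boundary ∂_2: C_2 → C_1 maps a triangle to the signed sum of its edges. For instance
  ∂[1,2,3] = [2,3] − [1,3] + [1,2],
  ∂[1,3,4] = [3,4] − [1,4] + [1,3].
As a 15×10 matrix over Z this has rank 10, with invariant factors (1,1,1,1,1,1,1,1,1,2).

Reading off H_k = ker ∂_k / im ∂_{k+1}:

  H_2: rank ker ∂_2 − rank ∂_3 = (10 − 10) − 0 = 0, and there is no ∂_3, so H_2 ≅ 0.

(K is a triangulation of the real projective plane RP^2.)

H_2 ≅ 0.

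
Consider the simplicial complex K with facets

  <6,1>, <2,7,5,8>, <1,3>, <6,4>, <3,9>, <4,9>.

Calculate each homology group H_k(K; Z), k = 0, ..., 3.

Fix the vertex order 1 < 2 < 3 < 4 < 5 < 6 < 7 < 8 < 9 and write every simplex with vertices in increasing order. Then dim K = 3 and the simplices of K are:

  0-simplices (9): [1], [2], [3], [4], [5], [6], [7], [8], [9]
  1-simplices (11): [1,3], [1,6], [2,5], [2,7], [2,8], [3,9], [4,6], [4,9], [5,7], [5,8], [7,8]
  2-simplices (4): [2,5,7], [2,5,8], [2,7,8], [5,7,8]
  3-simplices (1): [2,5,7,8]

so the chain groups are C_0 ≅ Z^9, C_1 ≅ Z^11, C_2 ≅ Z^4, C_3 ≅ Z^1.

The boundary map ∂_1: C_1 → C_0 sends each edge [p,q] (with p < q) to q − p. For instance
  ∂[2,8] = [8] − [2].
The resulting 9×11 matrix has rank 7, and its Smith normal form has invariant factors (1,1,1,1,1,1,1).

The boundary map ∂_2: C_2 → C_1 sends each 2-simplex [p,q,r] to [q,r] − [p,r] + [p,q]. For instance
  ∂[2,5,7] = [5,7] − [2,7] + [2,5],
  ∂[2,5,8] = [5,8] − [2,8] + [2,5].
The 11×4 boundary matrix has rank 3 and Smith normal form diag(1,1,1).

Boundary ∂_3: C_3 → C_2 sends each 3-simplex σ to the alternating sum Σ_i (−1)^i (σ with its i-th vertex removed). For instance
  ∂[2,5,7,8] = [5,7,8] − [2,7,8] + [2,5,8] − [2,5,7].
The 4×1 boundary matrix has rank 1 and Smith normal form diag(1).

From H_k ≅ ker(∂_k) / im(∂_{k+1}) we obtain:

  H_0: rank C_0 − rank ∂_1 = 9 − 7 = 2, and the invariant factors of ∂_1 are all 1, so H_0 ≅ Z^2.
  H_1: rank ker ∂_1 − rank ∂_2 = (11 − 7) − 3 = 1, and the invariant factors of ∂_2 are all 1, so H_1 ≅ Z.
  H_2: rank ker ∂_2 − rank ∂_3 = (4 − 3) − 1 = 0, and the invariant factors of ∂_3 are all 1, so H_2 ≅ 0.
  H_3: rank ker ∂_3 − rank ∂_4 = (1 − 1) − 0 = 0, and there is no ∂_4, so H_3 ≅ 0.

As a check, the Euler characteristic is 9 − 11 + 4 − 1 = 1, which agrees with 2 − 1 + 0 − 0 = 1.

H_0 = Z^2,  H_1 = Z,  H_2 = 0,  H_3 = 0.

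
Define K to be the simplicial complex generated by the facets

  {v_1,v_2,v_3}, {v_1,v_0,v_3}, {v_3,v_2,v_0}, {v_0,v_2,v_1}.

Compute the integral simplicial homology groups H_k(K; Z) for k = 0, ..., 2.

H_0 ≅ Z,  H_1 = 0,  H_2 ≅ Z.

Order the vertices as v_0 < v_1 < v_2 < v_3. Listing each simplex with vertices in this order, K has dimension 2 with simplices:

  0-simplices (4): [v_0], [v_1], [v_2], [v_3]
  1-simplices (6): [v_0,v_1], [v_0,v_2], [v_0,v_3], [v_1,v_2], [v_1,v_3], [v_2,v_3]
  2-simplices (4): [v_0,v_1,v_2], [v_0,v_1,v_3], [v_0,v_2,v_3], [v_1,v_2,v_3]

so the chain groups are C_0 ≅ Z^4, C_1 ≅ Z^6, C_2 ≅ Z^4.

∂_1: C_1 → C_0 is given by ∂[p,q] = [q] − [p]. For instance
  ∂[v_1,v_2] = [v_2] − [v_1].
This gives a 4×6 integer matrix of rank 3; reducing to Smith normal form yields diagonal entries (1,1,1).

Boundary ∂_2: C_2 → C_1 acts by ∂[p,q,r] = [q,r] − [p,r] + [p,q]. For instance
  ∂[v_0,v_1,v_3] = [v_1,v_3] − [v_0,v_3] + [v_0,v_1],
  ∂[v_0,v_1,v_2] = [v_1,v_2] − [v_0,v_2] + [v_0,v_1].
This gives a 6×4 integer matrix of rank 3; reducing to Smith normal form yields diagonal entries (1,1,1).

Reading off H_k = ker ∂_k / im ∂_{k+1}:

  H_0: rank C_0 − rank ∂_1 = 4 − 3 = 1, and the invariant factors of ∂_1 are all 1, so H_0 ≅ Z.
  H_1: rank ker ∂_1 − rank ∂_2 = (6 − 3) − 3 = 0, and the invariant factors of ∂_2 are all 1, so H_1 ≅ 0.
  H_2: rank ker ∂_2 − rank ∂_3 = (4 − 3) − 0 = 1, and there is no ∂_3, so H_2 ≅ Z.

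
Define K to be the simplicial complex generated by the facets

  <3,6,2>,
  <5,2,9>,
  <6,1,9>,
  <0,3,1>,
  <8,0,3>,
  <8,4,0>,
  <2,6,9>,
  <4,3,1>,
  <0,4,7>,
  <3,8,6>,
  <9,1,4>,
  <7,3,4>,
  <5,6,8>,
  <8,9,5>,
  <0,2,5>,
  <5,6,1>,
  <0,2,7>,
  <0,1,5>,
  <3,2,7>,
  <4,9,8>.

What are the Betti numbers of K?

b_0 = 1, b_1 = 1, b_2 = 0.

Fix the vertex order 0 < 1 < 2 < 3 < 4 < 5 < 6 < 7 < 8 < 9 and write every simplex with vertices in increasing order. Then dim K = 2 and the simplices of K are:

  0-simplices (10): [0], [1], [2], [3], [4], [5], [6], [7], [8], [9]
  1-simplices (30): (30 of them)
  2-simplices (20): (20 of them)

giving chain groups C_0 ≅ Z^10, C_1 ≅ Z^30, C_2 ≅ Z^20.

Boundary ∂_1: C_1 → C_0 is given by ∂[p,q] = [q] − [p].
As a 10×30 matrix over Z this has rank 9, with invariant factors (1,1,1,1,1,1,1,1,1).

The boundary map ∂_2: C_2 → C_1 sends each 2-simplex [p,q,r] to [q,r] − [p,r] + [p,q]. For instance
  ∂[1,4,9] = [4,9] − [1,9] + [1,4],
  ∂[3,6,8] = [6,8] − [3,8] + [3,6].
This gives a 30×20 integer matrix of rank 20; reducing to Smith normal form yields diagonal entries (1,1,1,1,1,1,1,1,1,1,1,1,1,1,1,1,1,1,1,2).

Reading off H_k = ker ∂_k / im ∂_{k+1}:

  H_0: rank C_0 − rank ∂_1 = 10 − 9 = 1, and the invariant factors of ∂_1 are all 1, so H_0 = Z.
  H_1: rank ker ∂_1 − rank ∂_2 = (30 − 9) − 20 = 1, and ∂_2 has invariant factor 2 > 1, so H_1 = Z ⊕ Z_2.
  H_2: rank ker ∂_2 − rank ∂_3 = (20 − 20) − 0 = 0, and there is no ∂_3, so H_2 = 0.

Hence the Betti numbers are b_0 = 1, b_1 = 1, b_2 = 0.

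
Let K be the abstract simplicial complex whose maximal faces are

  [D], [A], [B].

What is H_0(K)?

Fix the vertex order A < B < D and write every simplex with vertices in increasing order. Then dim K = 0 and the simplices of K are:

  0-simplices (3): A, B, D

giving chain groups C_0 ≅ Z^3.

Now H_k = ker ∂_k / im ∂_{k+1}, so:

  H_0: rank C_0 − rank ∂_1 = 3 − 0 = 3, and there is no ∂_1, so H_0 = Z^3.

H_0 = Z^3.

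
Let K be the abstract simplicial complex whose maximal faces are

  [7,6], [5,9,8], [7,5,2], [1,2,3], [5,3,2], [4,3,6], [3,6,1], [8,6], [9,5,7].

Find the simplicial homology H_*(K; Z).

H_0 ≅ Z,  H_1 ≅ Z^2,  H_2 = 0.

Take the total order 1 < 2 < 3 < 4 < 5 < 6 < 7 < 8 < 9 on the vertex set. Then K (dimension 2) consists of the simplices:

  0-simplices (9): [1], [2], [3], [4], [5], [6], [7], [8], [9]
  1-simplices (17): [1,2], [1,3], [1,6], [2,3], [2,5], [2,7], [3,4], [3,5], [3,6], [4,6], [5,7], [5,8], [5,9], [6,7], [6,8], [7,9], [8,9]
  2-simplices (7): [1,2,3], [1,3,6], [2,3,5], [2,5,7], [3,4,6], [5,7,9], [5,8,9]

Hence C_0 ≅ Z^9, C_1 ≅ Z^17, C_2 ≅ Z^7.

The boundary map ∂_1: C_1 → C_0 is given by ∂[p,q] = [q] − [p]. For instance
  ∂[5,8] = [8] − [5].
As a 9×17 matrix over Z this has rank 8, with invariant factors (1,1,1,1,1,1,1,1).

The boundary map ∂_2: C_2 → C_1 maps a triangle to the signed sum of its edges. For instance
  ∂[5,7,9] = [7,9] − [5,9] + [5,7],
  ∂[1,2,3] = [2,3] − [1,3] + [1,2].
The 17×7 boundary matrix has rank 7 and Smith normal form diag(1,1,1,1,1,1,1).

From H_k ≅ ker(∂_k) / im(∂_{k+1}) we obtain:

  H_0: rank C_0 − rank ∂_1 = 9 − 8 = 1, and the invariant factors of ∂_1 are all 1, so H_0 = Z.
  H_1: rank ker ∂_1 − rank ∂_2 = (17 − 8) − 7 = 2, and the invariant factors of ∂_2 are all 1, so H_1 = Z^2.
  H_2: rank ker ∂_2 − rank ∂_3 = (7 − 7) − 0 = 0, and there is no ∂_3, so H_2 = 0.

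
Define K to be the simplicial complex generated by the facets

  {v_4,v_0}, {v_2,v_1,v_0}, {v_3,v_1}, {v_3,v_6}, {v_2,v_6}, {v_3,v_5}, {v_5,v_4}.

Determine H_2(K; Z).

Take the total order v_0 < v_1 < v_2 < v_3 < v_4 < v_5 < v_6 on the vertex set. Then K (dimension 2) consists of the simplices:

  0-simplices (7): [v_0], [v_1], [v_2], [v_3], [v_4], [v_5], [v_6]
  1-simplices (9): [v_0,v_1], [v_0,v_2], [v_0,v_4], [v_1,v_2], [v_1,v_3], [v_2,v_6], [v_3,v_5], [v_3,v_6], [v_4,v_5]
  2-simplices (1): [v_0,v_1,v_2]

giving chain groups C_0 ≅ Z^7, C_1 ≅ Z^9, C_2 ≅ Z^1.

The boundary map ∂_1: C_1 → C_0 sends each edge [p,q] (with p < q) to q − p.
The resulting 7×9 matrix has rank 6, and its Smith normal form has invariant factors (1,1,1,1,1,1).

Boundary ∂_2: C_2 → C_1 acts by ∂[p,q,r] = [q,r] − [p,r] + [p,q]. For instance
  ∂[v_0,v_1,v_2] = [v_1,v_2] − [v_0,v_2] + [v_0,v_1].
This gives a 9×1 integer matrix of rank 1; reducing to Smith normal form yields diagonal entries (1).

From H_k ≅ ker(∂_k) / im(∂_{k+1}) we obtain:

  H_2: rank ker ∂_2 − rank ∂_3 = (1 − 1) − 0 = 0, and there is no ∂_3, so H_2 ≅ 0.

H_2 ≅ 0.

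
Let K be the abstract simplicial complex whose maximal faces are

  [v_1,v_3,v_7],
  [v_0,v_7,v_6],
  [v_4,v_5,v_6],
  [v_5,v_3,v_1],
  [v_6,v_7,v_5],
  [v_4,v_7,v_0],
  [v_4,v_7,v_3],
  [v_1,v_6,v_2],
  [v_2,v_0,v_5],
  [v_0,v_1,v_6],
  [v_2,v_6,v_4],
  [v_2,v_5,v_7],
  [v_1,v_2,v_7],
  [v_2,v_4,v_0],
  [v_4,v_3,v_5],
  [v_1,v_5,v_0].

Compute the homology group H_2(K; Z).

H_2 ≅ Z.

Order the vertices as v_0 < v_1 < v_2 < v_3 < v_4 < v_5 < v_6 < v_7. Listing each simplex with vertices in this order, K has dimension 2 with simplices:

  0-simplices (8): [v_0], [v_1], [v_2], [v_3], [v_4], [v_5], [v_6], [v_7]
  1-simplices (24): (24 of them)
  2-simplices (16): (16 of them)

giving chain groups C_0 ≅ Z^8, C_1 ≅ Z^24, C_2 ≅ Z^16.

∂_1: C_1 → C_0 maps an edge to its endpoints' difference, ∂[p,q] = q − p. For instance
  ∂[v_1,v_5] = [v_5] − [v_1].
The resulting 8×24 matrix has rank 7, and its Smith normal form has invariant factors (1,1,1,1,1,1,1).

∂_2: C_2 → C_1 maps a triangle to the signed sum of its edges. For instance
  ∂[v_1,v_3,v_5] = [v_3,v_5] − [v_1,v_5] + [v_1,v_3],
  ∂[v_3,v_4,v_7] = [v_4,v_7] − [v_3,v_7] + [v_3,v_4].
The 24×16 boundary matrix has rank 15 and Smith normal form diag(1,1,1,1,1,1,1,1,1,1,1,1,1,1,1).

From H_k ≅ ker(∂_k) / im(∂_{k+1}) we obtain:

  H_2: rank ker ∂_2 − rank ∂_3 = (16 − 15) − 0 = 1, and there is no ∂_3, so H_2 ≅ Z.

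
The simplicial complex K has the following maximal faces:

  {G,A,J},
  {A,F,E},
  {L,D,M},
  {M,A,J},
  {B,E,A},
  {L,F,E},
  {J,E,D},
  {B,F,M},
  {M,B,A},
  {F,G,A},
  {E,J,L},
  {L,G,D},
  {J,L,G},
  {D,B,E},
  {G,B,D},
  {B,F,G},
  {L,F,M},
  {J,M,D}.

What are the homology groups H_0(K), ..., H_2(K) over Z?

H_0 ≅ Z,  H_1 ≅ Z ⊕ Z/2,  H_2 = 0.

K has 9 vertices, 27 edges, 18 triangles.
rank ∂_0 = 0, rank ∂_1 = 8 ⇒ b_0 = 9 − 0 − 8 = 1; all invariant factors of ∂_1 are 1 so no torsion. So H_0 = Z.
rank ∂_1 = 8, rank ∂_2 = 18 ⇒ b_1 = 27 − 8 − 18 = 1; ∂_2 has invariant factor(s) [2] giving torsion. So H_1 = Z ⊕ Z/2.
rank ∂_2 = 18, rank ∂_3 = 0 ⇒ b_2 = 18 − 18 − 0 = 0. So H_2 = 0.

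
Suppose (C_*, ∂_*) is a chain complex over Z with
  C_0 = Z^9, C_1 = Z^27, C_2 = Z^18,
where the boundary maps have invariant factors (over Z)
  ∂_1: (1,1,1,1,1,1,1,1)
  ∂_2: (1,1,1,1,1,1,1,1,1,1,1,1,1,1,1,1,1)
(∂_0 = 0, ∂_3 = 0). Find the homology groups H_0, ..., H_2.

H_0: b_0 = 9 − 0 − 8 = 1; torsion from ∂_1 factors > 1: none. So H_0 ≅ Z.
H_1: b_1 = 27 − 8 − 17 = 2; torsion from ∂_2 factors > 1: none. So H_1 ≅ Z^2.
H_2: b_2 = 18 − 17 − 0 = 1; torsion from ∂_3 factors > 1: none. So H_2 ≅ Z.

H_0 ≅ Z,  H_1 ≅ Z^2,  H_2 ≅ Z.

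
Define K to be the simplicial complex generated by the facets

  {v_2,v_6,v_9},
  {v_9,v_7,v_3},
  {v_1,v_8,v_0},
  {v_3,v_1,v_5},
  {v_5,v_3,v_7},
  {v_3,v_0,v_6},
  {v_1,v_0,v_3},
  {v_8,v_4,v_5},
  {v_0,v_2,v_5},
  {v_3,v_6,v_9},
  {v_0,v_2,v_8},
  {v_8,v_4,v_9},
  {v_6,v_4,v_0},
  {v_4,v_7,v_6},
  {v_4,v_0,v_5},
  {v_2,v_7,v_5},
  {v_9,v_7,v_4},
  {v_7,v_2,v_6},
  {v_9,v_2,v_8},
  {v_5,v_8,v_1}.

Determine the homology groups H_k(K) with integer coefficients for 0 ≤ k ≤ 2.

H_0 ≅ Z,  H_1 ≅ Z ⊕ Z/2Z,  H_2 = 0.

Fix the vertex order v_0 < v_1 < v_2 < v_3 < v_4 < v_5 < v_6 < v_7 < v_8 < v_9 and write every simplex with vertices in increasing order. Then dim K = 2 and the simplices of K are:

  0-simplices (10): [v_0], [v_1], [v_2], [v_3], [v_4], [v_5], [v_6], [v_7], [v_8], [v_9]
  1-simplices (30): (30 of them)
  2-simplices (20): (20 of them)

giving chain groups C_0 ≅ Z^10, C_1 ≅ Z^30, C_2 ≅ Z^20.

Boundary ∂_1: C_1 → C_0 maps an edge to its endpoints' difference, ∂[p,q] = q − p. For instance
  ∂[v_1,v_5] = [v_5] − [v_1].
This gives a 10×30 integer matrix of rank 9; reducing to Smith normal form yields diagonal entries (1,1,1,1,1,1,1,1,1).

Boundary ∂_2: C_2 → C_1 sends each 2-simplex [p,q,r] to [q,r] − [p,r] + [p,q]. For instance
  ∂[v_4,v_8,v_9] = [v_8,v_9] − [v_4,v_9] + [v_4,v_8],
  ∂[v_2,v_6,v_7] = [v_6,v_7] − [v_2,v_7] + [v_2,v_6].
The 30×20 boundary matrix has rank 20 and Smith normal form diag(1,1,1,1,1,1,1,1,1,1,1,1,1,1,1,1,1,1,1,2).

Computing H_k = (kernel of ∂_k) / (image of ∂_{k+1}):

  H_0: rank C_0 − rank ∂_1 = 10 − 9 = 1, and the invariant factors of ∂_1 are all 1, so H_0 ≅ Z.
  H_1: rank ker ∂_1 − rank ∂_2 = (30 − 9) − 20 = 1, and ∂_2 has invariant factor 2 > 1, so H_1 ≅ Z ⊕ Z/2Z.
  H_2: rank ker ∂_2 − rank ∂_3 = (20 − 20) − 0 = 0, and there is no ∂_3, so H_2 ≅ 0.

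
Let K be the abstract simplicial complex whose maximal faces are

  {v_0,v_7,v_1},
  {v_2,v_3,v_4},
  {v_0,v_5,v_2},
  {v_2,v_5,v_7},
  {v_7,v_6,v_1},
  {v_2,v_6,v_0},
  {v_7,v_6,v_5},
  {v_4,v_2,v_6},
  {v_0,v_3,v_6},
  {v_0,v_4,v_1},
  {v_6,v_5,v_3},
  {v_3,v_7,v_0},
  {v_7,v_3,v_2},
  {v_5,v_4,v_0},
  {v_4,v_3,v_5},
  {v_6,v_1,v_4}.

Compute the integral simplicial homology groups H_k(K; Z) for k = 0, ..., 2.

We work with the vertex ordering v_0 < v_1 < v_2 < v_3 < v_4 < v_5 < v_6 < v_7. The simplices of K, each written with vertices in increasing order, are:

  0-simplices (8): [v_0], [v_1], [v_2], [v_3], [v_4], [v_5], [v_6], [v_7]
  1-simplices (24): (24 of them)
  2-simplices (16): (16 of them)

Hence C_0 ≅ Z^8, C_1 ≅ Z^24, C_2 ≅ Z^16.

Boundary ∂_1: C_1 → C_0 is given by ∂[p,q] = [q] − [p].
This gives a 8×24 integer matrix of rank 7; reducing to Smith normal form yields diagonal entries (1,1,1,1,1,1,1).

The boundary map ∂_2: C_2 → C_1 maps a triangle to the signed sum of its edges. For instance
  ∂[v_0,v_4,v_5] = [v_4,v_5] − [v_0,v_5] + [v_0,v_4],
  ∂[v_3,v_4,v_5] = [v_4,v_5] − [v_3,v_5] + [v_3,v_4].
The resulting 24×16 matrix has rank 15, and its Smith normal form has invariant factors (1,1,1,1,1,1,1,1,1,1,1,1,1,1,1).

Reading off H_k = ker ∂_k / im ∂_{k+1}:

  H_0: rank C_0 − rank ∂_1 = 8 − 7 = 1, and the invariant factors of ∂_1 are all 1, so H_0 ≅ Z.
  H_1: rank ker ∂_1 − rank ∂_2 = (24 − 7) − 15 = 2, and the invariant factors of ∂_2 are all 1, so H_1 ≅ Z^2.
  H_2: rank ker ∂_2 − rank ∂_3 = (16 − 15) − 0 = 1, and there is no ∂_3, so H_2 ≅ Z.

H_0 = Z,  H_1 = Z^2,  H_2 = Z.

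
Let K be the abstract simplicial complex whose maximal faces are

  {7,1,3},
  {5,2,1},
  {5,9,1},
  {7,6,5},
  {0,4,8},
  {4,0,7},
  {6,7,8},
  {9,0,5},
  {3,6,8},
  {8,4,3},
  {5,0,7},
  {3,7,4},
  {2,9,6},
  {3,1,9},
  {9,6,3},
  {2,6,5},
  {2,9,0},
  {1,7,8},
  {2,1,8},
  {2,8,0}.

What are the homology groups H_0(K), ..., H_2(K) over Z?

H_0 ≅ Z,  H_1 ≅ Z × Z/2,  H_2 = 0.

Order the vertices as 0 < 1 < 2 < 3 < 4 < 5 < 6 < 7 < 8 < 9. Listing each simplex with vertices in this order, K has dimension 2 with simplices:

  0-simplices (10): [0], [1], [2], [3], [4], [5], [6], [7], [8], [9]
  1-simplices (30): (30 of them)
  2-simplices (20): (20 of them)

Hence C_0 ≅ Z^10, C_1 ≅ Z^30, C_2 ≅ Z^20.

∂_1: C_1 → C_0 is given by ∂[p,q] = [q] − [p]. For instance
  ∂[1,5] = [5] − [1].
The resulting 10×30 matrix has rank 9, and its Smith normal form has invariant factors (1,1,1,1,1,1,1,1,1).

The boundary map ∂_2: C_2 → C_1 maps a triangle to the signed sum of its edges. For instance
  ∂[3,4,7] = [4,7] − [3,7] + [3,4],
  ∂[0,5,9] = [5,9] − [0,9] + [0,5].
The 30×20 boundary matrix has rank 20 and Smith normal form diag(1,1,1,1,1,1,1,1,1,1,1,1,1,1,1,1,1,1,1,2).

Now H_k = ker ∂_k / im ∂_{k+1}, so:

  H_0: rank C_0 − rank ∂_1 = 10 − 9 = 1, and the invariant factors of ∂_1 are all 1, so H_0 ≅ Z.
  H_1: rank ker ∂_1 − rank ∂_2 = (30 − 9) − 20 = 1, and ∂_2 has invariant factor 2 > 1, so H_1 ≅ Z × Z/2.
  H_2: rank ker ∂_2 − rank ∂_3 = (20 − 20) − 0 = 0, and there is no ∂_3, so H_2 ≅ 0.

(K is a triangulation of the Klein bottle.)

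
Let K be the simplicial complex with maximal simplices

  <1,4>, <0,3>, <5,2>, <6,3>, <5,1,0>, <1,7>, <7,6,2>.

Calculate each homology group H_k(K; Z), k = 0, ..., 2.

H_0 = Z,  H_1 = Z^2,  H_2 = 0.

Order the vertices as 0 < 1 < 2 < 3 < 4 < 5 < 6 < 7. Listing each simplex with vertices in this order, K has dimension 2 with simplices:

  0-simplices (8): [0], [1], [2], [3], [4], [5], [6], [7]
  1-simplices (11): [0,1], [0,3], [0,5], [1,4], [1,5], [1,7], [2,5], [2,6], [2,7], [3,6], [6,7]
  2-simplices (2): [0,1,5], [2,6,7]

giving chain groups C_0 ≅ Z^8, C_1 ≅ Z^11, C_2 ≅ Z^2.

Boundary ∂_1: C_1 → C_0 sends each edge [p,q] (with p < q) to q − p.
The 8×11 boundary matrix has rank 7 and Smith normal form diag(1,1,1,1,1,1,1).

Boundary ∂_2: C_2 → C_1 maps a triangle to the signed sum of its edges. For instance
  ∂[2,6,7] = [6,7] − [2,7] + [2,6],
  ∂[0,1,5] = [1,5] − [0,5] + [0,1].
This gives a 11×2 integer matrix of rank 2; reducing to Smith normal form yields diagonal entries (1,1).

Reading off H_k = ker ∂_k / im ∂_{k+1}:

  H_0: rank C_0 − rank ∂_1 = 8 − 7 = 1, and the invariant factors of ∂_1 are all 1, so H_0 = Z.
  H_1: rank ker ∂_1 − rank ∂_2 = (11 − 7) − 2 = 2, and the invariant factors of ∂_2 are all 1, so H_1 = Z^2.
  H_2: rank ker ∂_2 − rank ∂_3 = (2 − 2) − 0 = 0, and there is no ∂_3, so H_2 = 0.

As a check, the Euler characteristic is 8 − 11 + 2 = -1, which agrees with 1 − 2 + 0 = -1.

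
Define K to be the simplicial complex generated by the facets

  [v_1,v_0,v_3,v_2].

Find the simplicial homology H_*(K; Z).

H_0 = Z,  H_1 = 0,  H_2 = 0,  H_3 = 0.

Take the total order v_0 < v_1 < v_2 < v_3 on the vertex set. Then K (dimension 3) consists of the simplices:

  0-simplices (4): [v_0], [v_1], [v_2], [v_3]
  1-simplices (6): [v_0,v_1], [v_0,v_2], [v_0,v_3], [v_1,v_2], [v_1,v_3], [v_2,v_3]
  2-simplices (4): [v_0,v_1,v_2], [v_0,v_1,v_3], [v_0,v_2,v_3], [v_1,v_2,v_3]
  3-simplices (1): [v_0,v_1,v_2,v_3]

Hence C_0 ≅ Z^4, C_1 ≅ Z^6, C_2 ≅ Z^4, C_3 ≅ Z^1.

Boundary ∂_1: C_1 → C_0 maps an edge to its endpoints' difference, ∂[p,q] = q − p. For instance
  ∂[v_0,v_2] = [v_2] − [v_0].
The 4×6 boundary matrix has rank 3 and Smith normal form diag(1,1,1).

∂_2: C_2 → C_1 sends each 2-simplex [p,q,r] to [q,r] − [p,r] + [p,q]. For instance
  ∂[v_0,v_1,v_2] = [v_1,v_2] − [v_0,v_2] + [v_0,v_1],
  ∂[v_1,v_2,v_3] = [v_2,v_3] − [v_1,v_3] + [v_1,v_2].
The 6×4 boundary matrix has rank 3 and Smith normal form diag(1,1,1).

The boundary map ∂_3: C_3 → C_2 sends each 3-simplex σ to the alternating sum Σ_i (−1)^i (σ with its i-th vertex removed). For instance
  ∂[v_0,v_1,v_2,v_3] = [v_1,v_2,v_3] − [v_0,v_2,v_3] + [v_0,v_1,v_3] − [v_0,v_1,v_2].
The resulting 4×1 matrix has rank 1, and its Smith normal form has invariant factors (1).

Now H_k = ker ∂_k / im ∂_{k+1}, so:

  H_0: rank C_0 − rank ∂_1 = 4 − 3 = 1, and the invariant factors of ∂_1 are all 1, so H_0 = Z.
  H_1: rank ker ∂_1 − rank ∂_2 = (6 − 3) − 3 = 0, and the invariant factors of ∂_2 are all 1, so H_1 = 0.
  H_2: rank ker ∂_2 − rank ∂_3 = (4 − 3) − 1 = 0, and the invariant factors of ∂_3 are all 1, so H_2 = 0.
  H_3: rank ker ∂_3 − rank ∂_4 = (1 − 1) − 0 = 0, and there is no ∂_4, so H_3 = 0.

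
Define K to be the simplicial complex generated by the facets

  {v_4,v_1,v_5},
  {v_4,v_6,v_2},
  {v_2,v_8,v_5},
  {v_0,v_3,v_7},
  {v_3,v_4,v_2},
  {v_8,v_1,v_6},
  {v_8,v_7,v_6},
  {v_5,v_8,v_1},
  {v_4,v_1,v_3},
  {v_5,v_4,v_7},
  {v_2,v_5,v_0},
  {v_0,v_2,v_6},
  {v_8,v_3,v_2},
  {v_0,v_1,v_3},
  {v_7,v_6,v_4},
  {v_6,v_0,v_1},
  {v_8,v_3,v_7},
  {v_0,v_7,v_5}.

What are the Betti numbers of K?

Take the total order v_0 < v_1 < v_2 < v_3 < v_4 < v_5 < v_6 < v_7 < v_8 on the vertex set. Then K (dimension 2) consists of the simplices:

  0-simplices (9): [v_0], [v_1], [v_2], [v_3], [v_4], [v_5], [v_6], [v_7], [v_8]
  1-simplices (27): (27 of them)
  2-simplices (18): (18 of them)

so the chain groups are C_0 ≅ Z^9, C_1 ≅ Z^27, C_2 ≅ Z^18.

∂_1: C_1 → C_0 is given by ∂[p,q] = [q] − [p].
As a 9×27 matrix over Z this has rank 8, with invariant factors (1,1,1,1,1,1,1,1).

Boundary ∂_2: C_2 → C_1 sends each 2-simplex [p,q,r] to [q,r] − [p,r] + [p,q]. For instance
  ∂[v_2,v_3,v_4] = [v_3,v_4] − [v_2,v_4] + [v_2,v_3],
  ∂[v_0,v_2,v_5] = [v_2,v_5] − [v_0,v_5] + [v_0,v_2].
The resulting 27×18 matrix has rank 17, and its Smith normal form has invariant factors (1,1,1,1,1,1,1,1,1,1,1,1,1,1,1,1,1).

Computing H_k = (kernel of ∂_k) / (image of ∂_{k+1}):

  H_0: rank C_0 − rank ∂_1 = 9 − 8 = 1, and the invariant factors of ∂_1 are all 1, so H_0 ≅ Z.
  H_1: rank ker ∂_1 − rank ∂_2 = (27 − 8) − 17 = 2, and the invariant factors of ∂_2 are all 1, so H_1 ≅ Z^2.
  H_2: rank ker ∂_2 − rank ∂_3 = (18 − 17) − 0 = 1, and there is no ∂_3, so H_2 ≅ Z.

As a check, the Euler characteristic is 9 − 27 + 18 = 0, which agrees with 1 − 2 + 1 = 0.
(K is a triangulation of the torus T^2.)

Hence the Betti numbers are b_0 = 1, b_1 = 2, b_2 = 1.

b_0 = 1, b_1 = 2, b_2 = 1.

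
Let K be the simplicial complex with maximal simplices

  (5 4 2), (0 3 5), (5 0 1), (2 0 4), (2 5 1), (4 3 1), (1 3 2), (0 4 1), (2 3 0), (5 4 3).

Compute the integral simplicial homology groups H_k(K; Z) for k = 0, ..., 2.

Take the total order 0 < 1 < 2 < 3 < 4 < 5 on the vertex set. Then K (dimension 2) consists of the simplices:

  0-simplices (6): [0], [1], [2], [3], [4], [5]
  1-simplices (15): [0,1], [0,2], [0,3], [0,4], [0,5], [1,2], [1,3], [1,4], [1,5], [2,3], [2,4], [2,5], [3,4], [3,5], [4,5]
  2-simplices (10): [0,1,4], [0,1,5], [0,2,3], [0,2,4], [0,3,5], [1,2,3], [1,2,5], [1,3,4], [2,4,5], [3,4,5]

so the chain groups are C_0 ≅ Z^6, C_1 ≅ Z^15, C_2 ≅ Z^10.

The boundary map ∂_1: C_1 → C_0 maps an edge to its endpoints' difference, ∂[p,q] = q − p. For instance
  ∂[2,4] = [4] − [2].
The 6×15 boundary matrix has rank 5 and Smith normal form diag(1,1,1,1,1).

Boundary ∂_2: C_2 → C_1 acts by ∂[p,q,r] = [q,r] − [p,r] + [p,q]. For instance
  ∂[1,2,5] = [2,5] − [1,5] + [1,2],
  ∂[1,2,3] = [2,3] − [1,3] + [1,2].
This gives a 15×10 integer matrix of rank 10; reducing to Smith normal form yields diagonal entries (1,1,1,1,1,1,1,1,1,2).

Now H_k = ker ∂_k / im ∂_{k+1}, so:

  H_0: rank C_0 − rank ∂_1 = 6 − 5 = 1, and the invariant factors of ∂_1 are all 1, so H_0 ≅ Z.
  H_1: rank ker ∂_1 − rank ∂_2 = (15 − 5) − 10 = 0, and ∂_2 has invariant factor 2 > 1, so H_1 ≅ Z/2.
  H_2: rank ker ∂_2 − rank ∂_3 = (10 − 10) − 0 = 0, and there is no ∂_3, so H_2 ≅ 0.

H_0 = Z,  H_1 = Z/2,  H_2 = 0.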